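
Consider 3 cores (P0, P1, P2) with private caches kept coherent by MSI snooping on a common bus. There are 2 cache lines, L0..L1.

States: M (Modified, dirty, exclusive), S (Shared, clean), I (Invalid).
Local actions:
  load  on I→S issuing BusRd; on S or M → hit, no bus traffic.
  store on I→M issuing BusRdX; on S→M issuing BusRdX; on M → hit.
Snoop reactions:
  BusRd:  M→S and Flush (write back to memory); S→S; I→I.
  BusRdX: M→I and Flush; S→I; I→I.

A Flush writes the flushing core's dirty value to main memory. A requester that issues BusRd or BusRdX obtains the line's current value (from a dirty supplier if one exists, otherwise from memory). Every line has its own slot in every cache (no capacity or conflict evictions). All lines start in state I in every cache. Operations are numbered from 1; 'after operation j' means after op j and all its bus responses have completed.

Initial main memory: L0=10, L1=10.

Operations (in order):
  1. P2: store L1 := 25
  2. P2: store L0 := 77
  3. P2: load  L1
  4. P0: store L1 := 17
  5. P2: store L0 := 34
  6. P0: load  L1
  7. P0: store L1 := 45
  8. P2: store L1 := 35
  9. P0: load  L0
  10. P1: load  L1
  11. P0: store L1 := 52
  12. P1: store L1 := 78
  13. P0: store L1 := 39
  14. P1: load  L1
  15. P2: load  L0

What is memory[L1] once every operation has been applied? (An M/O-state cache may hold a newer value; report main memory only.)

memory[L1] = 39

  op1 P2: store L1 := 25 → I/I/M on L1; bus BusRdX; mem=10
  op2 P2: store L0 := 77 → I/I/M on L0; bus BusRdX; mem=10
  op3 P2: load  L1 → I/I/M on L1; bus (none); mem=10
  op4 P0: store L1 := 17 → M/I/I on L1; bus BusRdX Flush; mem=25
  op5 P2: store L0 := 34 → I/I/M on L0; bus (none); mem=10
  op6 P0: load  L1 → M/I/I on L1; bus (none); mem=25
  op7 P0: store L1 := 45 → M/I/I on L1; bus (none); mem=25
  op8 P2: store L1 := 35 → I/I/M on L1; bus BusRdX Flush; mem=45
  op9 P0: load  L0 → S/I/S on L0; bus BusRd Flush; mem=34
  op10 P1: load  L1 → I/S/S on L1; bus BusRd Flush; mem=35
  op11 P0: store L1 := 52 → M/I/I on L1; bus BusRdX; mem=35
  op12 P1: store L1 := 78 → I/M/I on L1; bus BusRdX Flush; mem=52
  op13 P0: store L1 := 39 → M/I/I on L1; bus BusRdX Flush; mem=78
  op14 P1: load  L1 → S/S/I on L1; bus BusRd Flush; mem=39
  op15 P2: load  L0 → S/I/S on L0; bus (none); mem=34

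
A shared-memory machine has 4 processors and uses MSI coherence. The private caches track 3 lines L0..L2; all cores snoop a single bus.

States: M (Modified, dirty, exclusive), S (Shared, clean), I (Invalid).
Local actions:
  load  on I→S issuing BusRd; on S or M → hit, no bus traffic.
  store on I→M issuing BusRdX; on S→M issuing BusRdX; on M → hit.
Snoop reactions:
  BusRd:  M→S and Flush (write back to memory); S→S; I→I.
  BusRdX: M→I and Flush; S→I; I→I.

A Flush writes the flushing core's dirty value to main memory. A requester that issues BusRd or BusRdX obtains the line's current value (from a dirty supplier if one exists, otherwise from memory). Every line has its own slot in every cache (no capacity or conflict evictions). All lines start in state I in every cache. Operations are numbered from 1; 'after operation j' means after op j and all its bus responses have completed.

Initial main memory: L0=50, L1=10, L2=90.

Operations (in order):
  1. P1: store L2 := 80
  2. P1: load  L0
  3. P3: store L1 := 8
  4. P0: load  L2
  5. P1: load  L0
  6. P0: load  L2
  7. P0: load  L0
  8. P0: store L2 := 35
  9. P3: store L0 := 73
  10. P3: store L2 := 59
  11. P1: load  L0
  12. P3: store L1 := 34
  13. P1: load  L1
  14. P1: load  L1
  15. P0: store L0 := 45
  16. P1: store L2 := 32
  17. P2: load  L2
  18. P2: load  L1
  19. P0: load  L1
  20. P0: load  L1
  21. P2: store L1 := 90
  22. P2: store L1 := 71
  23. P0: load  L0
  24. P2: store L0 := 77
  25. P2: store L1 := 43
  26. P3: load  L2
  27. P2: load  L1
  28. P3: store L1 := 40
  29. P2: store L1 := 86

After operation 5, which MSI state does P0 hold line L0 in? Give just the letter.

[1] P1: store L2 := 80 | P0:I, P1:M(80), P2:I, P3:I | bus: BusRdX
[2] P1: load  L0 | P0:I, P1:S(50), P2:I, P3:I | bus: BusRd
[3] P3: store L1 := 8 | P0:I, P1:I, P2:I, P3:M(8) | bus: BusRdX
[4] P0: load  L2 | P0:S(80), P1:S(80), P2:I, P3:I | bus: BusRd,Flush
[5] P1: load  L0 | P0:I, P1:S(50), P2:I, P3:I | bus: none
[6] P0: load  L2 | P0:S(80), P1:S(80), P2:I, P3:I | bus: none
[7] P0: load  L0 | P0:S(50), P1:S(50), P2:I, P3:I | bus: BusRd
[8] P0: store L2 := 35 | P0:M(35), P1:I, P2:I, P3:I | bus: BusRdX
[9] P3: store L0 := 73 | P0:I, P1:I, P2:I, P3:M(73) | bus: BusRdX
[10] P3: store L2 := 59 | P0:I, P1:I, P2:I, P3:M(59) | bus: BusRdX,Flush
[11] P1: load  L0 | P0:I, P1:S(73), P2:I, P3:S(73) | bus: BusRd,Flush
[12] P3: store L1 := 34 | P0:I, P1:I, P2:I, P3:M(34) | bus: none
[13] P1: load  L1 | P0:I, P1:S(34), P2:I, P3:S(34) | bus: BusRd,Flush
[14] P1: load  L1 | P0:I, P1:S(34), P2:I, P3:S(34) | bus: none
[15] P0: store L0 := 45 | P0:M(45), P1:I, P2:I, P3:I | bus: BusRdX
[16] P1: store L2 := 32 | P0:I, P1:M(32), P2:I, P3:I | bus: BusRdX,Flush
[17] P2: load  L2 | P0:I, P1:S(32), P2:S(32), P3:I | bus: BusRd,Flush
[18] P2: load  L1 | P0:I, P1:S(34), P2:S(34), P3:S(34) | bus: BusRd
[19] P0: load  L1 | P0:S(34), P1:S(34), P2:S(34), P3:S(34) | bus: BusRd
[20] P0: load  L1 | P0:S(34), P1:S(34), P2:S(34), P3:S(34) | bus: none
[21] P2: store L1 := 90 | P0:I, P1:I, P2:M(90), P3:I | bus: BusRdX
[22] P2: store L1 := 71 | P0:I, P1:I, P2:M(71), P3:I | bus: none
[23] P0: load  L0 | P0:M(45), P1:I, P2:I, P3:I | bus: none
[24] P2: store L0 := 77 | P0:I, P1:I, P2:M(77), P3:I | bus: BusRdX,Flush
[25] P2: store L1 := 43 | P0:I, P1:I, P2:M(43), P3:I | bus: none
[26] P3: load  L2 | P0:I, P1:S(32), P2:S(32), P3:S(32) | bus: BusRd
[27] P2: load  L1 | P0:I, P1:I, P2:M(43), P3:I | bus: none
[28] P3: store L1 := 40 | P0:I, P1:I, P2:I, P3:M(40) | bus: BusRdX,Flush
[29] P2: store L1 := 86 | P0:I, P1:I, P2:M(86), P3:I | bus: BusRdX,Flush

state = I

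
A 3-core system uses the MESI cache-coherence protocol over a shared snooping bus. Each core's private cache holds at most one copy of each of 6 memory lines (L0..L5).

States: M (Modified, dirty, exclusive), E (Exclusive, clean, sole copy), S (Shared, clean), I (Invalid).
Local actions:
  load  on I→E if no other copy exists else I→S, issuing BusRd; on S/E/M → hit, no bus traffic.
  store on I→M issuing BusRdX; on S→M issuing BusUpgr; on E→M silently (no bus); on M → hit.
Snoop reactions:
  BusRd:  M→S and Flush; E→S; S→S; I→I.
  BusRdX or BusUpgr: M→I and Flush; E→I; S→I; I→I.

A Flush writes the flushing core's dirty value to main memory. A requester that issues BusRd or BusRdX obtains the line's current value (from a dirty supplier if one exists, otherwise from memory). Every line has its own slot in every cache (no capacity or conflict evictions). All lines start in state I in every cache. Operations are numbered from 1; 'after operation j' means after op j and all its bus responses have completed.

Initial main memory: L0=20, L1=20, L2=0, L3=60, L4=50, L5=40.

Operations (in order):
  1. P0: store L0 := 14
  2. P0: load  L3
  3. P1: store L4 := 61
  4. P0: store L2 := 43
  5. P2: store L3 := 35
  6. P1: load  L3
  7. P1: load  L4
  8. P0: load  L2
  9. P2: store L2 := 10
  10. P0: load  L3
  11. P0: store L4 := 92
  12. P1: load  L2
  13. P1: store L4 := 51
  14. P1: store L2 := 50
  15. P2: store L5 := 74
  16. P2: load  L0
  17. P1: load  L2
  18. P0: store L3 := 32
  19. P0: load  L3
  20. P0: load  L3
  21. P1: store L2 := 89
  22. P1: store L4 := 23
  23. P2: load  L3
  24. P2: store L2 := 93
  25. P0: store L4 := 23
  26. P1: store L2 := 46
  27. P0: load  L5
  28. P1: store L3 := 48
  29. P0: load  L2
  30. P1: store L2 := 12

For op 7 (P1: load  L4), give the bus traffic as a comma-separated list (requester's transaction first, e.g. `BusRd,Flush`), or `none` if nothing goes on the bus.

step 1: P0: store L0 := 14  ⟶  MII  (L0)  txn=BusRdX  M[L0]=20
step 2: P0: load  L3  ⟶  EII  (L3)  txn=BusRd  M[L3]=60
step 3: P1: store L4 := 61  ⟶  IMI  (L4)  txn=BusRdX  M[L4]=50
step 4: P0: store L2 := 43  ⟶  MII  (L2)  txn=BusRdX  M[L2]=0
step 5: P2: store L3 := 35  ⟶  IIM  (L3)  txn=BusRdX  M[L3]=60
step 6: P1: load  L3  ⟶  ISS  (L3)  txn=BusRd+Flush  M[L3]=35
step 7: P1: load  L4  ⟶  IMI  (L4)  txn=∅  M[L4]=50
step 8: P0: load  L2  ⟶  MII  (L2)  txn=∅  M[L2]=0
step 9: P2: store L2 := 10  ⟶  IIM  (L2)  txn=BusRdX+Flush  M[L2]=43
step 10: P0: load  L3  ⟶  SSS  (L3)  txn=BusRd  M[L3]=35
step 11: P0: store L4 := 92  ⟶  MII  (L4)  txn=BusRdX+Flush  M[L4]=61
step 12: P1: load  L2  ⟶  ISS  (L2)  txn=BusRd+Flush  M[L2]=10
step 13: P1: store L4 := 51  ⟶  IMI  (L4)  txn=BusRdX+Flush  M[L4]=92
step 14: P1: store L2 := 50  ⟶  IMI  (L2)  txn=BusUpgr  M[L2]=10
step 15: P2: store L5 := 74  ⟶  IIM  (L5)  txn=BusRdX  M[L5]=40
step 16: P2: load  L0  ⟶  SIS  (L0)  txn=BusRd+Flush  M[L0]=14
step 17: P1: load  L2  ⟶  IMI  (L2)  txn=∅  M[L2]=10
step 18: P0: store L3 := 32  ⟶  MII  (L3)  txn=BusUpgr  M[L3]=35
step 19: P0: load  L3  ⟶  MII  (L3)  txn=∅  M[L3]=35
step 20: P0: load  L3  ⟶  MII  (L3)  txn=∅  M[L3]=35
step 21: P1: store L2 := 89  ⟶  IMI  (L2)  txn=∅  M[L2]=10
step 22: P1: store L4 := 23  ⟶  IMI  (L4)  txn=∅  M[L4]=92
step 23: P2: load  L3  ⟶  SIS  (L3)  txn=BusRd+Flush  M[L3]=32
step 24: P2: store L2 := 93  ⟶  IIM  (L2)  txn=BusRdX+Flush  M[L2]=89
step 25: P0: store L4 := 23  ⟶  MII  (L4)  txn=BusRdX+Flush  M[L4]=23
step 26: P1: store L2 := 46  ⟶  IMI  (L2)  txn=BusRdX+Flush  M[L2]=93
step 27: P0: load  L5  ⟶  SIS  (L5)  txn=BusRd+Flush  M[L5]=74
step 28: P1: store L3 := 48  ⟶  IMI  (L3)  txn=BusRdX  M[L3]=32
step 29: P0: load  L2  ⟶  SSI  (L2)  txn=BusRd+Flush  M[L2]=46
step 30: P1: store L2 := 12  ⟶  IMI  (L2)  txn=BusUpgr  M[L2]=46

bus = none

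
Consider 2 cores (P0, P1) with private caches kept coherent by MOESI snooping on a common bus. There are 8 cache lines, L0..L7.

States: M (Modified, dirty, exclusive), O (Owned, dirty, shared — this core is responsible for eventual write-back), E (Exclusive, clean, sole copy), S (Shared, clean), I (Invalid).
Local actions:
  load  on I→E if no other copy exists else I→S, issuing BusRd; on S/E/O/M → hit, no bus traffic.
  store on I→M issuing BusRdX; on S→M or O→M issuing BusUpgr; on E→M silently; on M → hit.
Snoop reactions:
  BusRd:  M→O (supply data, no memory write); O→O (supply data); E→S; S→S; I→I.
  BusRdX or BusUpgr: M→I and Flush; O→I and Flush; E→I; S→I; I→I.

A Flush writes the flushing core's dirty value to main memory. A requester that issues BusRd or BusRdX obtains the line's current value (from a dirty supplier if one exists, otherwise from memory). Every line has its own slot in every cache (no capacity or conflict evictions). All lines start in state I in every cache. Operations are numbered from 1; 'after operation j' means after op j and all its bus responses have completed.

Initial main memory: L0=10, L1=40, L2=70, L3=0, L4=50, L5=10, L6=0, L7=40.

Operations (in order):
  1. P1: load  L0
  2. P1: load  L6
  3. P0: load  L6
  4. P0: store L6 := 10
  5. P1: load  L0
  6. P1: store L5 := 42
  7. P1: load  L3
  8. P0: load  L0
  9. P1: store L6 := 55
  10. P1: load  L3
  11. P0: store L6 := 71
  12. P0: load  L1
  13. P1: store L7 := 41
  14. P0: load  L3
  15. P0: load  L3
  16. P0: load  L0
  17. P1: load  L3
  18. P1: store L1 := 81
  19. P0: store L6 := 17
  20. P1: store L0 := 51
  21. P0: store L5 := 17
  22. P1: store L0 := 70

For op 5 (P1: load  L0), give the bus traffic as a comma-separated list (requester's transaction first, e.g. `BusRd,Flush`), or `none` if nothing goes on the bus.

1. P1: load  L0  bus=[BusRd]  L0: P0=I P1=E  mem[L0]=10
2. P1: load  L6  bus=[BusRd]  L6: P0=I P1=E  mem[L6]=0
3. P0: load  L6  bus=[BusRd]  L6: P0=S P1=S  mem[L6]=0
4. P0: store L6 := 10  bus=[BusUpgr]  L6: P0=M P1=I  mem[L6]=0
5. P1: load  L0  bus=[-]  L0: P0=I P1=E  mem[L0]=10
6. P1: store L5 := 42  bus=[BusRdX]  L5: P0=I P1=M  mem[L5]=10
7. P1: load  L3  bus=[BusRd]  L3: P0=I P1=E  mem[L3]=0
8. P0: load  L0  bus=[BusRd]  L0: P0=S P1=S  mem[L0]=10
9. P1: store L6 := 55  bus=[BusRdX,Flush]  L6: P0=I P1=M  mem[L6]=10
10. P1: load  L3  bus=[-]  L3: P0=I P1=E  mem[L3]=0
11. P0: store L6 := 71  bus=[BusRdX,Flush]  L6: P0=M P1=I  mem[L6]=55
12. P0: load  L1  bus=[BusRd]  L1: P0=E P1=I  mem[L1]=40
13. P1: store L7 := 41  bus=[BusRdX]  L7: P0=I P1=M  mem[L7]=40
14. P0: load  L3  bus=[BusRd]  L3: P0=S P1=S  mem[L3]=0
15. P0: load  L3  bus=[-]  L3: P0=S P1=S  mem[L3]=0
16. P0: load  L0  bus=[-]  L0: P0=S P1=S  mem[L0]=10
17. P1: load  L3  bus=[-]  L3: P0=S P1=S  mem[L3]=0
18. P1: store L1 := 81  bus=[BusRdX]  L1: P0=I P1=M  mem[L1]=40
19. P0: store L6 := 17  bus=[-]  L6: P0=M P1=I  mem[L6]=55
20. P1: store L0 := 51  bus=[BusUpgr]  L0: P0=I P1=M  mem[L0]=10
21. P0: store L5 := 17  bus=[BusRdX,Flush]  L5: P0=M P1=I  mem[L5]=42
22. P1: store L0 := 70  bus=[-]  L0: P0=I P1=M  mem[L0]=10

bus = none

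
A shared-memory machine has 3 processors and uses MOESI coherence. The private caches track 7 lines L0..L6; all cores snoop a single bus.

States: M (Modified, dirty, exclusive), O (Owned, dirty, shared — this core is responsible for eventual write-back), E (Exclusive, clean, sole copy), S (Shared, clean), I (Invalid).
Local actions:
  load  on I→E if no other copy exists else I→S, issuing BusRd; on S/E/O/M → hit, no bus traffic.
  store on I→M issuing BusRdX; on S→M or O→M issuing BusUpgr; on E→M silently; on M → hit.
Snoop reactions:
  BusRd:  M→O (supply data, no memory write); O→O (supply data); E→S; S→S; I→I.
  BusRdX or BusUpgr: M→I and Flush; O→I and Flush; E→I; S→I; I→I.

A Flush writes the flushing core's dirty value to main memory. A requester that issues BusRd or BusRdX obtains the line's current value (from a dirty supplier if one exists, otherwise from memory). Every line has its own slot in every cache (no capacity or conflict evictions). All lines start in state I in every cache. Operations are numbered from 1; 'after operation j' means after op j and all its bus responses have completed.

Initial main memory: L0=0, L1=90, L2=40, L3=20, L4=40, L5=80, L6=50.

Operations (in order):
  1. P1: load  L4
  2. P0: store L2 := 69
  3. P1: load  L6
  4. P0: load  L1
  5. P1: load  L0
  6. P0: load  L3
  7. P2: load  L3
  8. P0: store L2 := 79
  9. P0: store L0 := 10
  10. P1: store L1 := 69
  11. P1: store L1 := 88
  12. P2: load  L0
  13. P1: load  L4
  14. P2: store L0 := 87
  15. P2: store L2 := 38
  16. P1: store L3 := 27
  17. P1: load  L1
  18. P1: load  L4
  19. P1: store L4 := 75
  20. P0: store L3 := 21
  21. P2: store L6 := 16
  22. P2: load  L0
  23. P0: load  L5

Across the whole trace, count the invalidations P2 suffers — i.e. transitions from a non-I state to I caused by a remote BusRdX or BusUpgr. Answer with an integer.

invalidations = 1

step 1: P1: load  L4  ⟶  IEI  (L4)  txn=BusRd  M[L4]=40
step 2: P0: store L2 := 69  ⟶  MII  (L2)  txn=BusRdX  M[L2]=40
step 3: P1: load  L6  ⟶  IEI  (L6)  txn=BusRd  M[L6]=50
step 4: P0: load  L1  ⟶  EII  (L1)  txn=BusRd  M[L1]=90
step 5: P1: load  L0  ⟶  IEI  (L0)  txn=BusRd  M[L0]=0
step 6: P0: load  L3  ⟶  EII  (L3)  txn=BusRd  M[L3]=20
step 7: P2: load  L3  ⟶  SIS  (L3)  txn=BusRd  M[L3]=20
step 8: P0: store L2 := 79  ⟶  MII  (L2)  txn=∅  M[L2]=40
step 9: P0: store L0 := 10  ⟶  MII  (L0)  txn=BusRdX  M[L0]=0
step 10: P1: store L1 := 69  ⟶  IMI  (L1)  txn=BusRdX  M[L1]=90
step 11: P1: store L1 := 88  ⟶  IMI  (L1)  txn=∅  M[L1]=90
step 12: P2: load  L0  ⟶  OIS  (L0)  txn=BusRd  M[L0]=0
step 13: P1: load  L4  ⟶  IEI  (L4)  txn=∅  M[L4]=40
step 14: P2: store L0 := 87  ⟶  IIM  (L0)  txn=BusUpgr+Flush  M[L0]=10
step 15: P2: store L2 := 38  ⟶  IIM  (L2)  txn=BusRdX+Flush  M[L2]=79
step 16: P1: store L3 := 27  ⟶  IMI  (L3)  txn=BusRdX  M[L3]=20
step 17: P1: load  L1  ⟶  IMI  (L1)  txn=∅  M[L1]=90
step 18: P1: load  L4  ⟶  IEI  (L4)  txn=∅  M[L4]=40
step 19: P1: store L4 := 75  ⟶  IMI  (L4)  txn=∅  M[L4]=40
step 20: P0: store L3 := 21  ⟶  MII  (L3)  txn=BusRdX+Flush  M[L3]=27
step 21: P2: store L6 := 16  ⟶  IIM  (L6)  txn=BusRdX  M[L6]=50
step 22: P2: load  L0  ⟶  IIM  (L0)  txn=∅  M[L0]=10
step 23: P0: load  L5  ⟶  EII  (L5)  txn=BusRd  M[L5]=80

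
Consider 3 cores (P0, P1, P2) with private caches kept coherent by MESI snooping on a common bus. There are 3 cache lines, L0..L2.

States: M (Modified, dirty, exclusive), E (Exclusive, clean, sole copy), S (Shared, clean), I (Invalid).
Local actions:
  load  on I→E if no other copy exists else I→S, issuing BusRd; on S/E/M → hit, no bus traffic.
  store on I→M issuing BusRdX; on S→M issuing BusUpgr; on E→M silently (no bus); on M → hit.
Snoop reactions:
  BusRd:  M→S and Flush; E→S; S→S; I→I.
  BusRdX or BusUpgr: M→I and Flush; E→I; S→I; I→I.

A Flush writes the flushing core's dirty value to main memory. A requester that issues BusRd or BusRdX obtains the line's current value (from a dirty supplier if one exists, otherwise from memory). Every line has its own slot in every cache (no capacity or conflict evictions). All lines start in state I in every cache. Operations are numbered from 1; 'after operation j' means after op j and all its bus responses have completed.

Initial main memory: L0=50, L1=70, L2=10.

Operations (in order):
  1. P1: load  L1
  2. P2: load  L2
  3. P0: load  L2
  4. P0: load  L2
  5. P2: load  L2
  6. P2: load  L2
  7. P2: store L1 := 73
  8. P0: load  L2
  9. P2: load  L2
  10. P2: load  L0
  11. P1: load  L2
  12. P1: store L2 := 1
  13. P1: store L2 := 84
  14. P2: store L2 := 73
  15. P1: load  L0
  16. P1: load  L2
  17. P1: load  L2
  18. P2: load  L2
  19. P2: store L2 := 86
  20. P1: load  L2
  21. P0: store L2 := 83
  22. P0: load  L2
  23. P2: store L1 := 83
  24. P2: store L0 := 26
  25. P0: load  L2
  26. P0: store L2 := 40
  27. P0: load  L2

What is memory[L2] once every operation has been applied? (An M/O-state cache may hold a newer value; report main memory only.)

1. P1: load  L1  bus=[BusRd]  L1: P0=I P1=E P2=I  mem[L1]=70
2. P2: load  L2  bus=[BusRd]  L2: P0=I P1=I P2=E  mem[L2]=10
3. P0: load  L2  bus=[BusRd]  L2: P0=S P1=I P2=S  mem[L2]=10
4. P0: load  L2  bus=[-]  L2: P0=S P1=I P2=S  mem[L2]=10
5. P2: load  L2  bus=[-]  L2: P0=S P1=I P2=S  mem[L2]=10
6. P2: load  L2  bus=[-]  L2: P0=S P1=I P2=S  mem[L2]=10
7. P2: store L1 := 73  bus=[BusRdX]  L1: P0=I P1=I P2=M  mem[L1]=70
8. P0: load  L2  bus=[-]  L2: P0=S P1=I P2=S  mem[L2]=10
9. P2: load  L2  bus=[-]  L2: P0=S P1=I P2=S  mem[L2]=10
10. P2: load  L0  bus=[BusRd]  L0: P0=I P1=I P2=E  mem[L0]=50
11. P1: load  L2  bus=[BusRd]  L2: P0=S P1=S P2=S  mem[L2]=10
12. P1: store L2 := 1  bus=[BusUpgr]  L2: P0=I P1=M P2=I  mem[L2]=10
13. P1: store L2 := 84  bus=[-]  L2: P0=I P1=M P2=I  mem[L2]=10
14. P2: store L2 := 73  bus=[BusRdX,Flush]  L2: P0=I P1=I P2=M  mem[L2]=84
15. P1: load  L0  bus=[BusRd]  L0: P0=I P1=S P2=S  mem[L0]=50
16. P1: load  L2  bus=[BusRd,Flush]  L2: P0=I P1=S P2=S  mem[L2]=73
17. P1: load  L2  bus=[-]  L2: P0=I P1=S P2=S  mem[L2]=73
18. P2: load  L2  bus=[-]  L2: P0=I P1=S P2=S  mem[L2]=73
19. P2: store L2 := 86  bus=[BusUpgr]  L2: P0=I P1=I P2=M  mem[L2]=73
20. P1: load  L2  bus=[BusRd,Flush]  L2: P0=I P1=S P2=S  mem[L2]=86
21. P0: store L2 := 83  bus=[BusRdX]  L2: P0=M P1=I P2=I  mem[L2]=86
22. P0: load  L2  bus=[-]  L2: P0=M P1=I P2=I  mem[L2]=86
23. P2: store L1 := 83  bus=[-]  L1: P0=I P1=I P2=M  mem[L1]=70
24. P2: store L0 := 26  bus=[BusUpgr]  L0: P0=I P1=I P2=M  mem[L0]=50
25. P0: load  L2  bus=[-]  L2: P0=M P1=I P2=I  mem[L2]=86
26. P0: store L2 := 40  bus=[-]  L2: P0=M P1=I P2=I  mem[L2]=86
27. P0: load  L2  bus=[-]  L2: P0=M P1=I P2=I  mem[L2]=86

memory[L2] = 86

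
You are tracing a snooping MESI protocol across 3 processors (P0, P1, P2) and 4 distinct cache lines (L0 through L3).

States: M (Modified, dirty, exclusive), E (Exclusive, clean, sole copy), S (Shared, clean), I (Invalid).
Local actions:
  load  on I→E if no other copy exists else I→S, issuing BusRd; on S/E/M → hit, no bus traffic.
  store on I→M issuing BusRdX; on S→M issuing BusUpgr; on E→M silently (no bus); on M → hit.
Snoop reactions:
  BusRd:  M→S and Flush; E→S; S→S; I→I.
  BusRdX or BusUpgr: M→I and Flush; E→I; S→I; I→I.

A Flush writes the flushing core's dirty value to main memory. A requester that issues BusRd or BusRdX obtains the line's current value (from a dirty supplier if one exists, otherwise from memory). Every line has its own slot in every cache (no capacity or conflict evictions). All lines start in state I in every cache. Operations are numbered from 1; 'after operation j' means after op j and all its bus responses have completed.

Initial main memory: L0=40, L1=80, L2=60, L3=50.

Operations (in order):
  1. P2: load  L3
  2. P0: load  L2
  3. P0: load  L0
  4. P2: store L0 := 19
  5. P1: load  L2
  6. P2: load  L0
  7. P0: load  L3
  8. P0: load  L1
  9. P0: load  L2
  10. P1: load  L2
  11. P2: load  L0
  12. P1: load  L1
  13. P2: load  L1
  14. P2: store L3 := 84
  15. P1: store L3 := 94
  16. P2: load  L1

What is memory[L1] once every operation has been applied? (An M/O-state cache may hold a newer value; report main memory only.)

memory[L1] = 80

[1] P2: load  L3 | P0:I, P1:I, P2:E(50) | bus: BusRd
[2] P0: load  L2 | P0:E(60), P1:I, P2:I | bus: BusRd
[3] P0: load  L0 | P0:E(40), P1:I, P2:I | bus: BusRd
[4] P2: store L0 := 19 | P0:I, P1:I, P2:M(19) | bus: BusRdX
[5] P1: load  L2 | P0:S(60), P1:S(60), P2:I | bus: BusRd
[6] P2: load  L0 | P0:I, P1:I, P2:M(19) | bus: none
[7] P0: load  L3 | P0:S(50), P1:I, P2:S(50) | bus: BusRd
[8] P0: load  L1 | P0:E(80), P1:I, P2:I | bus: BusRd
[9] P0: load  L2 | P0:S(60), P1:S(60), P2:I | bus: none
[10] P1: load  L2 | P0:S(60), P1:S(60), P2:I | bus: none
[11] P2: load  L0 | P0:I, P1:I, P2:M(19) | bus: none
[12] P1: load  L1 | P0:S(80), P1:S(80), P2:I | bus: BusRd
[13] P2: load  L1 | P0:S(80), P1:S(80), P2:S(80) | bus: BusRd
[14] P2: store L3 := 84 | P0:I, P1:I, P2:M(84) | bus: BusUpgr
[15] P1: store L3 := 94 | P0:I, P1:M(94), P2:I | bus: BusRdX,Flush
[16] P2: load  L1 | P0:S(80), P1:S(80), P2:S(80) | bus: none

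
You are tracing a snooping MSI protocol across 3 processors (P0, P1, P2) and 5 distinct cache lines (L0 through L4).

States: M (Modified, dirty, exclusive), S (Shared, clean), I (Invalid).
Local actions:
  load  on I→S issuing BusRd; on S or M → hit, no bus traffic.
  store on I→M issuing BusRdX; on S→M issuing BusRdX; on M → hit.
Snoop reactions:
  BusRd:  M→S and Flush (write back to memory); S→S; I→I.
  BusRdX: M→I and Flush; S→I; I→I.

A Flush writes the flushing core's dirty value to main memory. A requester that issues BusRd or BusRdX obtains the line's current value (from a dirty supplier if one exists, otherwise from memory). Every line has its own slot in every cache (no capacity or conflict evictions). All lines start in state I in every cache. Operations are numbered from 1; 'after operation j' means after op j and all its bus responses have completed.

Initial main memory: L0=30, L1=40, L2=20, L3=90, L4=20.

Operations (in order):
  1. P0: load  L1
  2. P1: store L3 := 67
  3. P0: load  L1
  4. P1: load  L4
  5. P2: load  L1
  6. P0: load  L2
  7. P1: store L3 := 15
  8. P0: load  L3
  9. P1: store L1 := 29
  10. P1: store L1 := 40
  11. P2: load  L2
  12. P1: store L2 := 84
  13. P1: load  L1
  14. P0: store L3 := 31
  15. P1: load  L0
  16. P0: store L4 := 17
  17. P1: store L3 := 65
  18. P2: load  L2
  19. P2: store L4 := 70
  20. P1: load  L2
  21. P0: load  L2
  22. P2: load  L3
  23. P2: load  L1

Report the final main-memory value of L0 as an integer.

[1] P0: load  L1 | P0:S(40), P1:I, P2:I | bus: BusRd
[2] P1: store L3 := 67 | P0:I, P1:M(67), P2:I | bus: BusRdX
[3] P0: load  L1 | P0:S(40), P1:I, P2:I | bus: none
[4] P1: load  L4 | P0:I, P1:S(20), P2:I | bus: BusRd
[5] P2: load  L1 | P0:S(40), P1:I, P2:S(40) | bus: BusRd
[6] P0: load  L2 | P0:S(20), P1:I, P2:I | bus: BusRd
[7] P1: store L3 := 15 | P0:I, P1:M(15), P2:I | bus: none
[8] P0: load  L3 | P0:S(15), P1:S(15), P2:I | bus: BusRd,Flush
[9] P1: store L1 := 29 | P0:I, P1:M(29), P2:I | bus: BusRdX
[10] P1: store L1 := 40 | P0:I, P1:M(40), P2:I | bus: none
[11] P2: load  L2 | P0:S(20), P1:I, P2:S(20) | bus: BusRd
[12] P1: store L2 := 84 | P0:I, P1:M(84), P2:I | bus: BusRdX
[13] P1: load  L1 | P0:I, P1:M(40), P2:I | bus: none
[14] P0: store L3 := 31 | P0:M(31), P1:I, P2:I | bus: BusRdX
[15] P1: load  L0 | P0:I, P1:S(30), P2:I | bus: BusRd
[16] P0: store L4 := 17 | P0:M(17), P1:I, P2:I | bus: BusRdX
[17] P1: store L3 := 65 | P0:I, P1:M(65), P2:I | bus: BusRdX,Flush
[18] P2: load  L2 | P0:I, P1:S(84), P2:S(84) | bus: BusRd,Flush
[19] P2: store L4 := 70 | P0:I, P1:I, P2:M(70) | bus: BusRdX,Flush
[20] P1: load  L2 | P0:I, P1:S(84), P2:S(84) | bus: none
[21] P0: load  L2 | P0:S(84), P1:S(84), P2:S(84) | bus: BusRd
[22] P2: load  L3 | P0:I, P1:S(65), P2:S(65) | bus: BusRd,Flush
[23] P2: load  L1 | P0:I, P1:S(40), P2:S(40) | bus: BusRd,Flush

memory[L0] = 30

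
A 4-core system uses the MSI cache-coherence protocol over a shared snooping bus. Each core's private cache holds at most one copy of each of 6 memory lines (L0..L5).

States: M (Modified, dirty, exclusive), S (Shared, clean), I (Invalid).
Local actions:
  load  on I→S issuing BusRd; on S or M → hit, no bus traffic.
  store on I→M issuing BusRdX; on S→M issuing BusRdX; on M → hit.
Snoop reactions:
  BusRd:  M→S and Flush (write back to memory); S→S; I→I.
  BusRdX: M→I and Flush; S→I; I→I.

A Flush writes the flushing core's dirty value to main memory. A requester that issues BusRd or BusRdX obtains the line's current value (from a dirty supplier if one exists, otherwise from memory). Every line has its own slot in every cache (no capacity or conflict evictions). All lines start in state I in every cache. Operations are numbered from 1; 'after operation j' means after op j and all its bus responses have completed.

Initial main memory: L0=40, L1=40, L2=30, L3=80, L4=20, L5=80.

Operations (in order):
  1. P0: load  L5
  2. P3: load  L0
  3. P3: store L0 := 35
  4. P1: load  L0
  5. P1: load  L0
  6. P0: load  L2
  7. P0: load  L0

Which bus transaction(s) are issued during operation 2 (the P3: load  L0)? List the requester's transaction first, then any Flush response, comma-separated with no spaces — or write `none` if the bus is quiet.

bus = BusRd

[1] P0: load  L5 | P0:S(80), P1:I, P2:I, P3:I | bus: BusRd
[2] P3: load  L0 | P0:I, P1:I, P2:I, P3:S(40) | bus: BusRd
[3] P3: store L0 := 35 | P0:I, P1:I, P2:I, P3:M(35) | bus: BusRdX
[4] P1: load  L0 | P0:I, P1:S(35), P2:I, P3:S(35) | bus: BusRd,Flush
[5] P1: load  L0 | P0:I, P1:S(35), P2:I, P3:S(35) | bus: none
[6] P0: load  L2 | P0:S(30), P1:I, P2:I, P3:I | bus: BusRd
[7] P0: load  L0 | P0:S(35), P1:S(35), P2:I, P3:S(35) | bus: BusRd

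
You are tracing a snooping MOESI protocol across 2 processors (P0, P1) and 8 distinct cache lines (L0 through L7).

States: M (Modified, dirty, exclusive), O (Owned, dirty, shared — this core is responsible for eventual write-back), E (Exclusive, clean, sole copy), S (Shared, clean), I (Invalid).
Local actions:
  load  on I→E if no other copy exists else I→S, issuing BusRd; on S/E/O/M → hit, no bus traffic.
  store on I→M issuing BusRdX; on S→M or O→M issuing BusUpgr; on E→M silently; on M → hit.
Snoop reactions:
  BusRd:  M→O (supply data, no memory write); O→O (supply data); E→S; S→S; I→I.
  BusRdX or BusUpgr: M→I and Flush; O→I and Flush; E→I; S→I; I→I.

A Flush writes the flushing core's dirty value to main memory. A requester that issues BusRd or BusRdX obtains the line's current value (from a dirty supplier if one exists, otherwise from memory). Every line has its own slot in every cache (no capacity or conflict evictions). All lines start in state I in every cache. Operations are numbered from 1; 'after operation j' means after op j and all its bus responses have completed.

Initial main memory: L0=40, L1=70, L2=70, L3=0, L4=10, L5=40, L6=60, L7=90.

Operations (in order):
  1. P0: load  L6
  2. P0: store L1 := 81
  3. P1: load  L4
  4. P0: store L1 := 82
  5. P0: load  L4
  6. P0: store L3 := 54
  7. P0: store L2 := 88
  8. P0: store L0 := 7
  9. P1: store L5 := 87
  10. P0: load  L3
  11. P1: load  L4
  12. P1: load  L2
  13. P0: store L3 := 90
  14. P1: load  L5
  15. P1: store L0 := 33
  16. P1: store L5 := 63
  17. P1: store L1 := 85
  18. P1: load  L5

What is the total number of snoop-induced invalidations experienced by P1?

1. P0: load  L6  bus=[BusRd]  L6: P0=E P1=I  mem[L6]=60
2. P0: store L1 := 81  bus=[BusRdX]  L1: P0=M P1=I  mem[L1]=70
3. P1: load  L4  bus=[BusRd]  L4: P0=I P1=E  mem[L4]=10
4. P0: store L1 := 82  bus=[-]  L1: P0=M P1=I  mem[L1]=70
5. P0: load  L4  bus=[BusRd]  L4: P0=S P1=S  mem[L4]=10
6. P0: store L3 := 54  bus=[BusRdX]  L3: P0=M P1=I  mem[L3]=0
7. P0: store L2 := 88  bus=[BusRdX]  L2: P0=M P1=I  mem[L2]=70
8. P0: store L0 := 7  bus=[BusRdX]  L0: P0=M P1=I  mem[L0]=40
9. P1: store L5 := 87  bus=[BusRdX]  L5: P0=I P1=M  mem[L5]=40
10. P0: load  L3  bus=[-]  L3: P0=M P1=I  mem[L3]=0
11. P1: load  L4  bus=[-]  L4: P0=S P1=S  mem[L4]=10
12. P1: load  L2  bus=[BusRd]  L2: P0=O P1=S  mem[L2]=70
13. P0: store L3 := 90  bus=[-]  L3: P0=M P1=I  mem[L3]=0
14. P1: load  L5  bus=[-]  L5: P0=I P1=M  mem[L5]=40
15. P1: store L0 := 33  bus=[BusRdX,Flush]  L0: P0=I P1=M  mem[L0]=7
16. P1: store L5 := 63  bus=[-]  L5: P0=I P1=M  mem[L5]=40
17. P1: store L1 := 85  bus=[BusRdX,Flush]  L1: P0=I P1=M  mem[L1]=82
18. P1: load  L5  bus=[-]  L5: P0=I P1=M  mem[L5]=40

invalidations = 0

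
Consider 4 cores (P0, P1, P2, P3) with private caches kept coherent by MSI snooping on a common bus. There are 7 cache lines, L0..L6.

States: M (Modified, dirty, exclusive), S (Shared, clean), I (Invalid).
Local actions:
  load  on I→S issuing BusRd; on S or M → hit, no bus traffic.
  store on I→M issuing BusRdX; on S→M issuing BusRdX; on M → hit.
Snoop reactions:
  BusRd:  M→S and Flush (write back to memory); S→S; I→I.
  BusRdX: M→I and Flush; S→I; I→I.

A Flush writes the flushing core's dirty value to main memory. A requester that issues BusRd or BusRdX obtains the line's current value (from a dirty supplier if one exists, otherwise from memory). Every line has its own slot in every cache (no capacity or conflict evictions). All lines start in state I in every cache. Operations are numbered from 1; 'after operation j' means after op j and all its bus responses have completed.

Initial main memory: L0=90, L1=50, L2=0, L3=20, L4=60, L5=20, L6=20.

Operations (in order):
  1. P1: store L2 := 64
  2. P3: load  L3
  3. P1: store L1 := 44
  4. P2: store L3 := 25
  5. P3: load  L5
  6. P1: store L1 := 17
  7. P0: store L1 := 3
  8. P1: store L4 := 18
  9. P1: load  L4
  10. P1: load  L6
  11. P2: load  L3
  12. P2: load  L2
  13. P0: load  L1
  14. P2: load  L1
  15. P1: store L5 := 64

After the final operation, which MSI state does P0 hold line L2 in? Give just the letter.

state = I

  op1 P1: store L2 := 64 → I/M/I/I on L2; bus BusRdX; mem=0
  op2 P3: load  L3 → I/I/I/S on L3; bus BusRd; mem=20
  op3 P1: store L1 := 44 → I/M/I/I on L1; bus BusRdX; mem=50
  op4 P2: store L3 := 25 → I/I/M/I on L3; bus BusRdX; mem=20
  op5 P3: load  L5 → I/I/I/S on L5; bus BusRd; mem=20
  op6 P1: store L1 := 17 → I/M/I/I on L1; bus (none); mem=50
  op7 P0: store L1 := 3 → M/I/I/I on L1; bus BusRdX Flush; mem=17
  op8 P1: store L4 := 18 → I/M/I/I on L4; bus BusRdX; mem=60
  op9 P1: load  L4 → I/M/I/I on L4; bus (none); mem=60
  op10 P1: load  L6 → I/S/I/I on L6; bus BusRd; mem=20
  op11 P2: load  L3 → I/I/M/I on L3; bus (none); mem=20
  op12 P2: load  L2 → I/S/S/I on L2; bus BusRd Flush; mem=64
  op13 P0: load  L1 → M/I/I/I on L1; bus (none); mem=17
  op14 P2: load  L1 → S/I/S/I on L1; bus BusRd Flush; mem=3
  op15 P1: store L5 := 64 → I/M/I/I on L5; bus BusRdX; mem=20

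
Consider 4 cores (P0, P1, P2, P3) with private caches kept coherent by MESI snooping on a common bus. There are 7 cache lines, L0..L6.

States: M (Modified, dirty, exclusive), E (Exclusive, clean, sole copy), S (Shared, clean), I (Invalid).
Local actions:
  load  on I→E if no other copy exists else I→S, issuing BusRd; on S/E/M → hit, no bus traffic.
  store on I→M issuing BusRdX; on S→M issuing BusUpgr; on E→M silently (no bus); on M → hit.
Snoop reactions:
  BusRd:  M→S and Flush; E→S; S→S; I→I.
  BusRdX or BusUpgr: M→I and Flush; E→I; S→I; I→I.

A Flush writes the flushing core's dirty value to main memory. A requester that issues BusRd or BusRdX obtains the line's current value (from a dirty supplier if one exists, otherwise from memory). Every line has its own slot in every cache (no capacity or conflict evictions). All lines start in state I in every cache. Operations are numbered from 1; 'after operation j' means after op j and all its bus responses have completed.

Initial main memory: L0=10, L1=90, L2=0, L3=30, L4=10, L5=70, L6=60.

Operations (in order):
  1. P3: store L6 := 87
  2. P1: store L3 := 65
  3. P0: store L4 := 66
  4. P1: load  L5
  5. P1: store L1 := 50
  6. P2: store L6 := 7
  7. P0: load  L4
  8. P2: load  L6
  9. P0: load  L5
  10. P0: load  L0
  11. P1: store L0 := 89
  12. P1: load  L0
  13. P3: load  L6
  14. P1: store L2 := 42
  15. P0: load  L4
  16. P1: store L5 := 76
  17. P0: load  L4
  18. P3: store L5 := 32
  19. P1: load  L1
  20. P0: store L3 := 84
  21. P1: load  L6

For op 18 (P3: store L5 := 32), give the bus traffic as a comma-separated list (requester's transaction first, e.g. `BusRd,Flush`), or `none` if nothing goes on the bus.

step 1: P3: store L6 := 87  ⟶  IIIM  (L6)  txn=BusRdX  M[L6]=60
step 2: P1: store L3 := 65  ⟶  IMII  (L3)  txn=BusRdX  M[L3]=30
step 3: P0: store L4 := 66  ⟶  MIII  (L4)  txn=BusRdX  M[L4]=10
step 4: P1: load  L5  ⟶  IEII  (L5)  txn=BusRd  M[L5]=70
step 5: P1: store L1 := 50  ⟶  IMII  (L1)  txn=BusRdX  M[L1]=90
step 6: P2: store L6 := 7  ⟶  IIMI  (L6)  txn=BusRdX+Flush  M[L6]=87
step 7: P0: load  L4  ⟶  MIII  (L4)  txn=∅  M[L4]=10
step 8: P2: load  L6  ⟶  IIMI  (L6)  txn=∅  M[L6]=87
step 9: P0: load  L5  ⟶  SSII  (L5)  txn=BusRd  M[L5]=70
step 10: P0: load  L0  ⟶  EIII  (L0)  txn=BusRd  M[L0]=10
step 11: P1: store L0 := 89  ⟶  IMII  (L0)  txn=BusRdX  M[L0]=10
step 12: P1: load  L0  ⟶  IMII  (L0)  txn=∅  M[L0]=10
step 13: P3: load  L6  ⟶  IISS  (L6)  txn=BusRd+Flush  M[L6]=7
step 14: P1: store L2 := 42  ⟶  IMII  (L2)  txn=BusRdX  M[L2]=0
step 15: P0: load  L4  ⟶  MIII  (L4)  txn=∅  M[L4]=10
step 16: P1: store L5 := 76  ⟶  IMII  (L5)  txn=BusUpgr  M[L5]=70
step 17: P0: load  L4  ⟶  MIII  (L4)  txn=∅  M[L4]=10
step 18: P3: store L5 := 32  ⟶  IIIM  (L5)  txn=BusRdX+Flush  M[L5]=76
step 19: P1: load  L1  ⟶  IMII  (L1)  txn=∅  M[L1]=90
step 20: P0: store L3 := 84  ⟶  MIII  (L3)  txn=BusRdX+Flush  M[L3]=65
step 21: P1: load  L6  ⟶  ISSS  (L6)  txn=BusRd  M[L6]=7

bus = BusRdX,Flush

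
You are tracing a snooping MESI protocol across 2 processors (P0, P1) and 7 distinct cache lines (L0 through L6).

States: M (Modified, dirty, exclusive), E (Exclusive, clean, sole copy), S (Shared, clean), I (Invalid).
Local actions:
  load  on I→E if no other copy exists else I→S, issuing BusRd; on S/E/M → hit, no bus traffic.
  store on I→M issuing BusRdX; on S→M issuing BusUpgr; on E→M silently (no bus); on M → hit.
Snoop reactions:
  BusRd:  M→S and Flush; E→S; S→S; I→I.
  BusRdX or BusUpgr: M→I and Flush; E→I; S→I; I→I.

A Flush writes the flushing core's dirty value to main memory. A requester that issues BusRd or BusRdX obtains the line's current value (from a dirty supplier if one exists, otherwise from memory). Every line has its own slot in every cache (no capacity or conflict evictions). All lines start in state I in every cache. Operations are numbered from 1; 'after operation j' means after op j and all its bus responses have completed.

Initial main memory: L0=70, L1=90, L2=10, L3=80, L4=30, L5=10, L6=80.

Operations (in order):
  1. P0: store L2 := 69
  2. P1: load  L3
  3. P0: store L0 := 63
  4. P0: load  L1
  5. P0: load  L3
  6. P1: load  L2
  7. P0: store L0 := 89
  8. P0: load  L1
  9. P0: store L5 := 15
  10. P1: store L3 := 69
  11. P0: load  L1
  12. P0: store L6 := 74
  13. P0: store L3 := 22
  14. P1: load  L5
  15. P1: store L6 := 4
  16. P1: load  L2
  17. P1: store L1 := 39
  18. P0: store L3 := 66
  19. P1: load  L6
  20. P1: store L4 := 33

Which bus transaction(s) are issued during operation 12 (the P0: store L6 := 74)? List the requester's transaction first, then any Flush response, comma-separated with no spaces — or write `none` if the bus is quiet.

bus = BusRdX

[1] P0: store L2 := 69 | P0:M(69), P1:I | bus: BusRdX
[2] P1: load  L3 | P0:I, P1:E(80) | bus: BusRd
[3] P0: store L0 := 63 | P0:M(63), P1:I | bus: BusRdX
[4] P0: load  L1 | P0:E(90), P1:I | bus: BusRd
[5] P0: load  L3 | P0:S(80), P1:S(80) | bus: BusRd
[6] P1: load  L2 | P0:S(69), P1:S(69) | bus: BusRd,Flush
[7] P0: store L0 := 89 | P0:M(89), P1:I | bus: none
[8] P0: load  L1 | P0:E(90), P1:I | bus: none
[9] P0: store L5 := 15 | P0:M(15), P1:I | bus: BusRdX
[10] P1: store L3 := 69 | P0:I, P1:M(69) | bus: BusUpgr
[11] P0: load  L1 | P0:E(90), P1:I | bus: none
[12] P0: store L6 := 74 | P0:M(74), P1:I | bus: BusRdX
[13] P0: store L3 := 22 | P0:M(22), P1:I | bus: BusRdX,Flush
[14] P1: load  L5 | P0:S(15), P1:S(15) | bus: BusRd,Flush
[15] P1: store L6 := 4 | P0:I, P1:M(4) | bus: BusRdX,Flush
[16] P1: load  L2 | P0:S(69), P1:S(69) | bus: none
[17] P1: store L1 := 39 | P0:I, P1:M(39) | bus: BusRdX
[18] P0: store L3 := 66 | P0:M(66), P1:I | bus: none
[19] P1: load  L6 | P0:I, P1:M(4) | bus: none
[20] P1: store L4 := 33 | P0:I, P1:M(33) | bus: BusRdX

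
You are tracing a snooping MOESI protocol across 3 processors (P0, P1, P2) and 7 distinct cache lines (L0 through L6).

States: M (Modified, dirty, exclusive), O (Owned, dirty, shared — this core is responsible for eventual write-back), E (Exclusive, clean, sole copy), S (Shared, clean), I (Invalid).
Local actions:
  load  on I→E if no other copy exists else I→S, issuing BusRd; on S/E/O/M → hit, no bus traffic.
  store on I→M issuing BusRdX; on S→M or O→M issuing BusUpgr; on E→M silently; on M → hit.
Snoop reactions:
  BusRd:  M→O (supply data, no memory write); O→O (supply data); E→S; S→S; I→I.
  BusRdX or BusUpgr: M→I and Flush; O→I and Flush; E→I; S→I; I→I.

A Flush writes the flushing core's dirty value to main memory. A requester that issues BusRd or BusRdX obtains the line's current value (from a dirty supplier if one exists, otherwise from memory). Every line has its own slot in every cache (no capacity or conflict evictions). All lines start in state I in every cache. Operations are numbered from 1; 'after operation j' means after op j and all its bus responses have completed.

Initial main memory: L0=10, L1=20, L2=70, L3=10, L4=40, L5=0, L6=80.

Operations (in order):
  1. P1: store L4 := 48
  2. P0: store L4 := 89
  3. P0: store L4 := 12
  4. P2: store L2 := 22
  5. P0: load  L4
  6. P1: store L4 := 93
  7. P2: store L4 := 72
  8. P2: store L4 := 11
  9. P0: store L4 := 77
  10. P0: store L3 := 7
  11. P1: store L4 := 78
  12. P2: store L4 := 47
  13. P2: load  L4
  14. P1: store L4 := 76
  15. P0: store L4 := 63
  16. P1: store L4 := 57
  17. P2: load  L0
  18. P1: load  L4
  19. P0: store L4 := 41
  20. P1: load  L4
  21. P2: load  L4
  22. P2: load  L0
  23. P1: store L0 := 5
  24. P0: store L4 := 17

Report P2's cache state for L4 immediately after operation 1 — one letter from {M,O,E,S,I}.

state = I

1. P1: store L4 := 48  bus=[BusRdX]  L4: P0=I P1=M P2=I  mem[L4]=40
2. P0: store L4 := 89  bus=[BusRdX,Flush]  L4: P0=M P1=I P2=I  mem[L4]=48
3. P0: store L4 := 12  bus=[-]  L4: P0=M P1=I P2=I  mem[L4]=48
4. P2: store L2 := 22  bus=[BusRdX]  L2: P0=I P1=I P2=M  mem[L2]=70
5. P0: load  L4  bus=[-]  L4: P0=M P1=I P2=I  mem[L4]=48
6. P1: store L4 := 93  bus=[BusRdX,Flush]  L4: P0=I P1=M P2=I  mem[L4]=12
7. P2: store L4 := 72  bus=[BusRdX,Flush]  L4: P0=I P1=I P2=M  mem[L4]=93
8. P2: store L4 := 11  bus=[-]  L4: P0=I P1=I P2=M  mem[L4]=93
9. P0: store L4 := 77  bus=[BusRdX,Flush]  L4: P0=M P1=I P2=I  mem[L4]=11
10. P0: store L3 := 7  bus=[BusRdX]  L3: P0=M P1=I P2=I  mem[L3]=10
11. P1: store L4 := 78  bus=[BusRdX,Flush]  L4: P0=I P1=M P2=I  mem[L4]=77
12. P2: store L4 := 47  bus=[BusRdX,Flush]  L4: P0=I P1=I P2=M  mem[L4]=78
13. P2: load  L4  bus=[-]  L4: P0=I P1=I P2=M  mem[L4]=78
14. P1: store L4 := 76  bus=[BusRdX,Flush]  L4: P0=I P1=M P2=I  mem[L4]=47
15. P0: store L4 := 63  bus=[BusRdX,Flush]  L4: P0=M P1=I P2=I  mem[L4]=76
16. P1: store L4 := 57  bus=[BusRdX,Flush]  L4: P0=I P1=M P2=I  mem[L4]=63
17. P2: load  L0  bus=[BusRd]  L0: P0=I P1=I P2=E  mem[L0]=10
18. P1: load  L4  bus=[-]  L4: P0=I P1=M P2=I  mem[L4]=63
19. P0: store L4 := 41  bus=[BusRdX,Flush]  L4: P0=M P1=I P2=I  mem[L4]=57
20. P1: load  L4  bus=[BusRd]  L4: P0=O P1=S P2=I  mem[L4]=57
21. P2: load  L4  bus=[BusRd]  L4: P0=O P1=S P2=S  mem[L4]=57
22. P2: load  L0  bus=[-]  L0: P0=I P1=I P2=E  mem[L0]=10
23. P1: store L0 := 5  bus=[BusRdX]  L0: P0=I P1=M P2=I  mem[L0]=10
24. P0: store L4 := 17  bus=[BusUpgr]  L4: P0=M P1=I P2=I  mem[L4]=57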